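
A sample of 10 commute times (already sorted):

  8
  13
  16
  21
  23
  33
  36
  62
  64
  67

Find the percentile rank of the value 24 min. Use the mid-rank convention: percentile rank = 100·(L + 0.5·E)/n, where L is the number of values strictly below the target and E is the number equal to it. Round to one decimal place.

50.0

Count below 24: L = 5; count equal: E = 0; n = 10.
Percentile rank = 100·(5 + 0.5·0)/10 = 100·5/10 = 50.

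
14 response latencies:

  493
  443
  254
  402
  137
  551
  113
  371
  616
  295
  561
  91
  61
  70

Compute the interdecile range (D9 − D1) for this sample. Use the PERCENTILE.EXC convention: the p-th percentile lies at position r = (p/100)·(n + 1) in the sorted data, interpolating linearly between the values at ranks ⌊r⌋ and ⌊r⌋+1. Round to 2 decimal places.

523.00

Sorted: 61, 70, 91, 113, 137, 254, 295, 371, 402, 443, 493, 551, 561, 616.
n = 14.
P10: r = 1.5; ranks 1–2 are 61, 70; interpolating gives 65.5.
P90: r = 13.5; ranks 13–14 are 561, 616; interpolating gives 588.5.
Difference: 588.5 − 65.5 = 523.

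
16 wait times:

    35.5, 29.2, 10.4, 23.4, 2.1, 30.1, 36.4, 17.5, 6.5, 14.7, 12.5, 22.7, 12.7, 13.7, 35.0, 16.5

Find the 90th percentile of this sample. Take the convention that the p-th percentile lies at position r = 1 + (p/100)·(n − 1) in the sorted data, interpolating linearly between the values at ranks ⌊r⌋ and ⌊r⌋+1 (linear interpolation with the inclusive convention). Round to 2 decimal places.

35.25

Sorted: 2.1, 6.5, 10.4, 12.5, 12.7, 13.7, 14.7, 16.5, 17.5, 22.7, 23.4, 29.2, 30.1, 35.0, 35.5, 36.4.
n = 16.
r = 1 + (90/100)·(16 − 1) = 1 + 13.5 = 14.5.
Rank 14 is 35.0 and rank 15 is 35.5.
Interpolate: 35.0 + 0.5·(35.5 − 35.0) = 35.0 + 0.5·0.5 = 35.25.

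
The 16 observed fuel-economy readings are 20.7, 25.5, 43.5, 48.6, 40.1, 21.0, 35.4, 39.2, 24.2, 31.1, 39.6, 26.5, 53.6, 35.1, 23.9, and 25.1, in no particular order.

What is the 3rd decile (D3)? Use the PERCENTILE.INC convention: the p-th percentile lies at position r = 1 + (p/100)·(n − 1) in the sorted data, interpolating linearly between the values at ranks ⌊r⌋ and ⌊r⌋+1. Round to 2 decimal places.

25.30

Sorted: 20.7, 21.0, 23.9, 24.2, 25.1, 25.5, 26.5, 31.1, 35.1, 35.4, 39.2, 39.6, 40.1, 43.5, 48.6, 53.6.
n = 16.
r = 1 + (30/100)·(16 − 1) = 1 + 4.5 = 5.5.
Rank 5 is 25.1 and rank 6 is 25.5.
Interpolate: 25.1 + 0.5·(25.5 − 25.1) = 25.1 + 0.5·0.4 = 25.3.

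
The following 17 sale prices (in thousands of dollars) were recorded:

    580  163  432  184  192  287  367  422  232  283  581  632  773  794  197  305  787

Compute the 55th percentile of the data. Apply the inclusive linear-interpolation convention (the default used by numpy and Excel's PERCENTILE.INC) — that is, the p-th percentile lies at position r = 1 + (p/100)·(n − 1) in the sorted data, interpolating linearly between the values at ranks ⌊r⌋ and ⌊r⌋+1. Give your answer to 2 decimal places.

411.00

Sorted: 163, 184, 192, 197, 232, 283, 287, 305, 367, 422, 432, 580, 581, 632, 773, 787, 794.
n = 17.
r = 1 + (55/100)·(17 − 1) = 1 + 8.8 = 9.8.
Rank 9 is 367 and rank 10 is 422.
Interpolate: 367 + 0.8·(422 − 367) = 367 + 0.8·55 = 411.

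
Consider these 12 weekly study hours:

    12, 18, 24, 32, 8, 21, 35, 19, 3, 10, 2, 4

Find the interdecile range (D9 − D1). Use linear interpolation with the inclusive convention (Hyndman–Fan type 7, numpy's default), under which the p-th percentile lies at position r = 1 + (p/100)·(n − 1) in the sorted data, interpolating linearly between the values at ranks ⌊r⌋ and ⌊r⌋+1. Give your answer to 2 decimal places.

28.10

Sorted: 2, 3, 4, 8, 10, 12, 18, 19, 21, 24, 32, 35.
n = 12.
P10: r = 2.1; ranks 2–3 are 3, 4; interpolating gives 3.1.
P90: r = 10.9; ranks 10–11 are 24, 32; interpolating gives 31.2.
Difference: 31.2 − 3.1 = 28.1.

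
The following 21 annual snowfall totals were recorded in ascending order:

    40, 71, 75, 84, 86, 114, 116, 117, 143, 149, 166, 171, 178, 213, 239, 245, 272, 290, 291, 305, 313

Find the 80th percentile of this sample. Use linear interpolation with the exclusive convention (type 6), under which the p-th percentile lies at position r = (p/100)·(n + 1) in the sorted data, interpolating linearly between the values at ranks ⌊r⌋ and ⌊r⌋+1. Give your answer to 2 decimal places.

282.80

n = 21.
r = (80/100)·(21 + 1) = 17.6.
Rank 17 is 272 and rank 18 is 290.
Interpolate: 272 + 0.6·(290 − 272) = 272 + 0.6·18 = 282.8.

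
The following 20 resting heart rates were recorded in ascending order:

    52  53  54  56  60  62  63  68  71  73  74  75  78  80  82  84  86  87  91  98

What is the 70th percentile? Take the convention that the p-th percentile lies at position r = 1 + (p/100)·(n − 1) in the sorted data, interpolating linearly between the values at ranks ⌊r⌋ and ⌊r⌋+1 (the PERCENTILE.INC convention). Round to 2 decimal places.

n = 20.
r = 1 + (70/100)·(20 − 1) = 1 + 13.3 = 14.3.
Rank 14 is 80 and rank 15 is 82.
Interpolate: 80 + 0.3·(82 − 80) = 80 + 0.3·2 = 80.6.

80.60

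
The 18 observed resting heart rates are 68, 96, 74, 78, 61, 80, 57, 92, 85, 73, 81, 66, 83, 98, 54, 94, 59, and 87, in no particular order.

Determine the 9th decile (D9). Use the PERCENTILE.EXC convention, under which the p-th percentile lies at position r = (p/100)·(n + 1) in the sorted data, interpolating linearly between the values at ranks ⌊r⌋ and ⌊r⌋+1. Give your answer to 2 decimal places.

Sorted: 54, 57, 59, 61, 66, 68, 73, 74, 78, 80, 81, 83, 85, 87, 92, 94, 96, 98.
n = 18.
r = (90/100)·(18 + 1) = 17.1.
Rank 17 is 96 and rank 18 is 98.
Interpolate: 96 + 0.1·(98 − 96) = 96 + 0.1·2 = 96.2.

96.20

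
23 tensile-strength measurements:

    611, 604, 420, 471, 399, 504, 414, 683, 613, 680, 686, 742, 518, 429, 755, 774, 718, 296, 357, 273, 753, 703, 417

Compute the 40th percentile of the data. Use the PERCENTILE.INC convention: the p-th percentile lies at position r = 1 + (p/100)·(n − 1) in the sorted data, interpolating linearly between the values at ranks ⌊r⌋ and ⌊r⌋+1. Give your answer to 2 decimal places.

Sorted: 273, 296, 357, 399, 414, 417, 420, 429, 471, 504, 518, 604, 611, 613, 680, 683, 686, 703, 718, 742, 753, 755, 774.
n = 23.
r = 1 + (40/100)·(23 − 1) = 1 + 8.8 = 9.8.
Rank 9 is 471 and rank 10 is 504.
Interpolate: 471 + 0.8·(504 − 471) = 471 + 0.8·33 = 497.4.

497.40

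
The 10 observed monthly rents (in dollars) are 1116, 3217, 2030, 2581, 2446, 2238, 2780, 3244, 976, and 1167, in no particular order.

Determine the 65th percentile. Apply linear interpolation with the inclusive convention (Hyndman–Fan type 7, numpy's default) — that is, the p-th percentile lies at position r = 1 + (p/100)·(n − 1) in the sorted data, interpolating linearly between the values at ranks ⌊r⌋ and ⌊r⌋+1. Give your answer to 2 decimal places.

2560.75

Sorted: 976, 1116, 1167, 2030, 2238, 2446, 2581, 2780, 3217, 3244.
n = 10.
r = 1 + (65/100)·(10 − 1) = 1 + 5.85 = 6.85.
Rank 6 is 2446 and rank 7 is 2581.
Interpolate: 2446 + 0.85·(2581 − 2446) = 2446 + 0.85·135 = 2560.75.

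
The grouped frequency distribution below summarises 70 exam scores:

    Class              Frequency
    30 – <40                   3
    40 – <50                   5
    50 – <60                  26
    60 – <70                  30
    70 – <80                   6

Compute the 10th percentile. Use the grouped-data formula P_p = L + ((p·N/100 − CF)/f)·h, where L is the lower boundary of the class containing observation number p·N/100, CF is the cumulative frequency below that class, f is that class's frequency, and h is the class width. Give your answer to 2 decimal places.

N = 70; target position k = 10/100 · 70 = 7.
Cumulative frequencies: 3, 8, 34, 64, 70.
Observation 7 falls in the class 40 – <50.
L = 40, CF = 3, f = 5, h = 10.
P10 = 40 + ((7 − 3)/5)·10 = 40 + 8 = 48.

48.00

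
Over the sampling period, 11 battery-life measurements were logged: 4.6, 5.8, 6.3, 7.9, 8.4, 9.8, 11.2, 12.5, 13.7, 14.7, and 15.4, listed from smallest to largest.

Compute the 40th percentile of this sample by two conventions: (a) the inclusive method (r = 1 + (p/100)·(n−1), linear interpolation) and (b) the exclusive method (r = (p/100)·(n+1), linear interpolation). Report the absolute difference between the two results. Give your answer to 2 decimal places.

0.10

n = 11.
(a) r = 5 → value at rank 5 = 8.4.
(b) r = 4.8; between ranks 4 (7.9) and 5 (8.4): 8.3.
|8.4 − 8.3| = 0.1.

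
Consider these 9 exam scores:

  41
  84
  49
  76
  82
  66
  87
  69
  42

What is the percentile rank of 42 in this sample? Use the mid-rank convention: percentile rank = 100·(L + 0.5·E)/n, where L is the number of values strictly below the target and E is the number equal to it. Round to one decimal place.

16.7

Sorted: 41, 42, 49, 66, 69, 76, 82, 84, 87.
Count below 42: L = 1; count equal: E = 1; n = 9.
Percentile rank = 100·(1 + 0.5·1)/9 = 100·1.5/9 = 16.67.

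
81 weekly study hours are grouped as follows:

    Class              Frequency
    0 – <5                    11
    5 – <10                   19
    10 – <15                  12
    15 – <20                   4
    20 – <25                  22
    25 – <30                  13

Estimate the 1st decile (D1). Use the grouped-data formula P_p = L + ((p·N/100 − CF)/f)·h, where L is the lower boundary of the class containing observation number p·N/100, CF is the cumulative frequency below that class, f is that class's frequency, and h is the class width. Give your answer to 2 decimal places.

N = 81; target position k = 10/100 · 81 = 8.1.
Cumulative frequencies: 11, 30, 42, 46, 68, 81.
Observation 8.1 falls in the class 0 – <5.
L = 0, CF = 0, f = 11, h = 5.
P10 = 0 + ((8.1 − 0)/11)·5 = 0 + 3.68182 = 3.68182.

3.68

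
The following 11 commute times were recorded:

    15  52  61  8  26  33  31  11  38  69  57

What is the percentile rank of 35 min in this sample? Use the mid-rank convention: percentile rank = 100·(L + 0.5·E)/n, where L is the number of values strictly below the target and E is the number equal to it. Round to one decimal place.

54.5

Sorted: 8, 11, 15, 26, 31, 33, 38, 52, 57, 61, 69.
Count below 35: L = 6; count equal: E = 0; n = 11.
Percentile rank = 100·(6 + 0.5·0)/11 = 100·6/11 = 54.55.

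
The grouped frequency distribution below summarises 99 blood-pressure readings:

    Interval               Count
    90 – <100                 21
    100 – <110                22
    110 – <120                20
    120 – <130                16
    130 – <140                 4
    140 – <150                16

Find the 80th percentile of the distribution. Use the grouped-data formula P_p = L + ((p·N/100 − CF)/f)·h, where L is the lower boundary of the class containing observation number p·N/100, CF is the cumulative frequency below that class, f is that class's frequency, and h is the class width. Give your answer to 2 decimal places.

N = 99; target position k = 80/100 · 99 = 79.2.
Cumulative frequencies: 21, 43, 63, 79, 83, 99.
Observation 79.2 falls in the class 130 – <140.
L = 130, CF = 79, f = 4, h = 10.
P80 = 130 + ((79.2 − 79)/4)·10 = 130 + 0.5 = 130.5.

130.50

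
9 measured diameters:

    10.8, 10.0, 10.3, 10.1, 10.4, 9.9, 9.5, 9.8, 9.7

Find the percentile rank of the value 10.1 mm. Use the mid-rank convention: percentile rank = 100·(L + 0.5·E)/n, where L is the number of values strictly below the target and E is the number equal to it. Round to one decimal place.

Sorted: 9.5, 9.7, 9.8, 9.9, 10.0, 10.1, 10.3, 10.4, 10.8.
Count below 10.1: L = 5; count equal: E = 1; n = 9.
Percentile rank = 100·(5 + 0.5·1)/9 = 100·5.5/9 = 61.11.

61.1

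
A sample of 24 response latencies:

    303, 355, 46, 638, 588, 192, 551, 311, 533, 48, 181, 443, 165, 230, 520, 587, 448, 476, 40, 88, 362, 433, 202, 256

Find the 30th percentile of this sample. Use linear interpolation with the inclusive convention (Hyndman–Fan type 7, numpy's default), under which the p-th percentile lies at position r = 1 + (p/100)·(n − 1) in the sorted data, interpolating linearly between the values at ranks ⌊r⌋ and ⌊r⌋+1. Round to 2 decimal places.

201.00

Sorted: 40, 46, 48, 88, 165, 181, 192, 202, 230, 256, 303, 311, 355, 362, 433, 443, 448, 476, 520, 533, 551, 587, 588, 638.
n = 24.
r = 1 + (30/100)·(24 − 1) = 1 + 6.9 = 7.9.
Rank 7 is 192 and rank 8 is 202.
Interpolate: 192 + 0.9·(202 − 192) = 192 + 0.9·10 = 201.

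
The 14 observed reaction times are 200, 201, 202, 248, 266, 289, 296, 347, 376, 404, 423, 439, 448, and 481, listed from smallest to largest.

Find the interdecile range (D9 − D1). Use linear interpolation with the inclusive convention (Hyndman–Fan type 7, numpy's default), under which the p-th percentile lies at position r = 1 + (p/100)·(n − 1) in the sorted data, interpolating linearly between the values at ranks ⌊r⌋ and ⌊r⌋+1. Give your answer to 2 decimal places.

244.00

n = 14.
P10: r = 2.3; ranks 2–3 are 201, 202; interpolating gives 201.3.
P90: r = 12.7; ranks 12–13 are 439, 448; interpolating gives 445.3.
Difference: 445.3 − 201.3 = 244.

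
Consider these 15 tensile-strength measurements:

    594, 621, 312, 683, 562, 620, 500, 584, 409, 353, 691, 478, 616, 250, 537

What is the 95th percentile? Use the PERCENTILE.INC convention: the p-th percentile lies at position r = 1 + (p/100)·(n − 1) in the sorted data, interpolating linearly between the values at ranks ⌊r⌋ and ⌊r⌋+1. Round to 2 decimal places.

Sorted: 250, 312, 353, 409, 478, 500, 537, 562, 584, 594, 616, 620, 621, 683, 691.
n = 15.
r = 1 + (95/100)·(15 − 1) = 1 + 13.3 = 14.3.
Rank 14 is 683 and rank 15 is 691.
Interpolate: 683 + 0.3·(691 − 683) = 683 + 0.3·8 = 685.4.

685.40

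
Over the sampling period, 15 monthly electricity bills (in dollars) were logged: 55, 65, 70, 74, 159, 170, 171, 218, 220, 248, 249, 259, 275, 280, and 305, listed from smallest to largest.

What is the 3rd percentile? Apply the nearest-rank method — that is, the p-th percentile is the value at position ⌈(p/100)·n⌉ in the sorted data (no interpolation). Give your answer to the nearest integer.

55

n = 15.
Position = ⌈3/100 · 15⌉ = ⌈0.45⌉ = 1.
The value at rank 1 is 55.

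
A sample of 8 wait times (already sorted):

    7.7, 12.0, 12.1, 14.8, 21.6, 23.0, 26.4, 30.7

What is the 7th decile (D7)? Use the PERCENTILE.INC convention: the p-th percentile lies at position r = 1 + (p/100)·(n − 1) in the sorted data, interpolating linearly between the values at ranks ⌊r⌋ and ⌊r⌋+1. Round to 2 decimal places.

22.86

n = 8.
r = 1 + (70/100)·(8 − 1) = 1 + 4.9 = 5.9.
Rank 5 is 21.6 and rank 6 is 23.0.
Interpolate: 21.6 + 0.9·(23.0 − 21.6) = 21.6 + 0.9·1.4 = 22.86.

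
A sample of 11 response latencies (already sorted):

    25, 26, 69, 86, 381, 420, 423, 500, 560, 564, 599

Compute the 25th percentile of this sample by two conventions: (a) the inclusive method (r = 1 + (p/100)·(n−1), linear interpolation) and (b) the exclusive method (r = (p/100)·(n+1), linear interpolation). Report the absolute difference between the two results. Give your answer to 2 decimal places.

n = 11.
(a) r = 3.5; between ranks 3 (69) and 4 (86): 77.5.
(b) r = 3 → value at rank 3 = 69.
|77.5 − 69| = 8.5.

8.50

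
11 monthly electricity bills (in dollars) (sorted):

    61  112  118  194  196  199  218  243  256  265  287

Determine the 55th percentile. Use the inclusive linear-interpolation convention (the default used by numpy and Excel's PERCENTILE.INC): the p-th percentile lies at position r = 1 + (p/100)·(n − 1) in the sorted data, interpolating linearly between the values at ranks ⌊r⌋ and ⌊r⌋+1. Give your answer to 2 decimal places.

n = 11.
r = 1 + (55/100)·(11 − 1) = 1 + 5.5 = 6.5.
Rank 6 is 199 and rank 7 is 218.
Interpolate: 199 + 0.5·(218 − 199) = 199 + 0.5·19 = 208.5.

208.50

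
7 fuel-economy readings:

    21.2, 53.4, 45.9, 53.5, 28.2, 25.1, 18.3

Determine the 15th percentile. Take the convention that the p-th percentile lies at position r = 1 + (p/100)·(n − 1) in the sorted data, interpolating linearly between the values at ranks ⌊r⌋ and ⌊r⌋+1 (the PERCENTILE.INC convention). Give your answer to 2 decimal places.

20.91

Sorted: 18.3, 21.2, 25.1, 28.2, 45.9, 53.4, 53.5.
n = 7.
r = 1 + (15/100)·(7 − 1) = 1 + 0.9 = 1.9.
Rank 1 is 18.3 and rank 2 is 21.2.
Interpolate: 18.3 + 0.9·(21.2 − 18.3) = 18.3 + 0.9·2.9 = 20.91.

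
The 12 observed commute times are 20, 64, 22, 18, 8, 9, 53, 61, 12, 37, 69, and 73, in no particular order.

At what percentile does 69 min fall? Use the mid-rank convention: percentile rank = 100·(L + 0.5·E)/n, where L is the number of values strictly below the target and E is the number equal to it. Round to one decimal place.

Sorted: 8, 9, 12, 18, 20, 22, 37, 53, 61, 64, 69, 73.
Count below 69: L = 10; count equal: E = 1; n = 12.
Percentile rank = 100·(10 + 0.5·1)/12 = 100·10.5/12 = 87.5.

87.5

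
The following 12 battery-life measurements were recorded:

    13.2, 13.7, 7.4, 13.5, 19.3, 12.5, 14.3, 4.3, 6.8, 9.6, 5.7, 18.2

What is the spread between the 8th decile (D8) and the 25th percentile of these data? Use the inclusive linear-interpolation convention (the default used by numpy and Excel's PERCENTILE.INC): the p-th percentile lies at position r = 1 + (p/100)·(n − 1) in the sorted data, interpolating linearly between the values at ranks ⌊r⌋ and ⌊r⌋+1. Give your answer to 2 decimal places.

Sorted: 4.3, 5.7, 6.8, 7.4, 9.6, 12.5, 13.2, 13.5, 13.7, 14.3, 18.2, 19.3.
n = 12.
P25: r = 3.75; ranks 3–4 are 6.8, 7.4; interpolating gives 7.25.
P80: r = 9.8; ranks 9–10 are 13.7, 14.3; interpolating gives 14.18.
Difference: 14.18 − 7.25 = 6.93.

6.93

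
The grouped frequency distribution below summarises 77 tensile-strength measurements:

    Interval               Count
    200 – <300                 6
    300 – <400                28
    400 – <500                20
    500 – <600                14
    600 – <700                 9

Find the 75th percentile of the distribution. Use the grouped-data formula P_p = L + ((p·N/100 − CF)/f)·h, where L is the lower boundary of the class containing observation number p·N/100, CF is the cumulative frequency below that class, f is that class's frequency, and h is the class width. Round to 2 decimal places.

N = 77; target position k = 75/100 · 77 = 57.75.
Cumulative frequencies: 6, 34, 54, 68, 77.
Observation 57.75 falls in the class 500 – <600.
L = 500, CF = 54, f = 14, h = 100.
P75 = 500 + ((57.75 − 54)/14)·100 = 500 + 26.7857 = 526.786.

526.79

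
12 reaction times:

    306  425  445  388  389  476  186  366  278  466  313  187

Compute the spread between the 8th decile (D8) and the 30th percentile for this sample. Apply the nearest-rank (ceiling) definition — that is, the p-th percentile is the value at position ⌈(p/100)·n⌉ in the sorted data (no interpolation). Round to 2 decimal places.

139.00

Sorted: 186, 187, 278, 306, 313, 366, 388, 389, 425, 445, 466, 476.
n = 12.
P30: rank ⌈30/100·12⌉ = 4 → 306.
P80: rank ⌈80/100·12⌉ = 10 → 445.
Difference: 445 − 306 = 139.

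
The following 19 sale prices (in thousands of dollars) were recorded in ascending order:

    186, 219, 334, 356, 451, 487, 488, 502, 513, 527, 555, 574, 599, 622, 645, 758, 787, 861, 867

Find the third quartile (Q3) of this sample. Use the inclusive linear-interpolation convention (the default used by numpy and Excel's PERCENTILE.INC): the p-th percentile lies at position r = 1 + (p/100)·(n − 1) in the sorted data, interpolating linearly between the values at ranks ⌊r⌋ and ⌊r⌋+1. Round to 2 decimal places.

n = 19.
r = 1 + (75/100)·(19 − 1) = 1 + 13.5 = 14.5.
Rank 14 is 622 and rank 15 is 645.
Interpolate: 622 + 0.5·(645 − 622) = 622 + 0.5·23 = 633.5.

633.50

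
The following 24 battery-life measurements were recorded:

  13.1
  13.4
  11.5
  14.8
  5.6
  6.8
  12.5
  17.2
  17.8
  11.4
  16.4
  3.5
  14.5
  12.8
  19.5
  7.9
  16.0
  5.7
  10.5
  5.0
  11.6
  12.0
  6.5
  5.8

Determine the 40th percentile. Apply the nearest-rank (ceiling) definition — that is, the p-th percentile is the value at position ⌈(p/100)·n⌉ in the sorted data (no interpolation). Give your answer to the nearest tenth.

Sorted: 3.5, 5.0, 5.6, 5.7, 5.8, 6.5, 6.8, 7.9, 10.5, 11.4, 11.5, 11.6, 12.0, 12.5, 12.8, 13.1, 13.4, 14.5, 14.8, 16.0, 16.4, 17.2, 17.8, 19.5.
n = 24.
Position = ⌈40/100 · 24⌉ = ⌈9.6⌉ = 10.
The value at rank 10 is 11.4.

11.4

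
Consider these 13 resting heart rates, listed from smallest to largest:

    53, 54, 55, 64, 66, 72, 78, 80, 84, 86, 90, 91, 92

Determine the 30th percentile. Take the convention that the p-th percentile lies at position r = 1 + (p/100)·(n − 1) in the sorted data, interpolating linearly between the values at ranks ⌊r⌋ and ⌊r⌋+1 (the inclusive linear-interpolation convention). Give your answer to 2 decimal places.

n = 13.
r = 1 + (30/100)·(13 − 1) = 1 + 3.6 = 4.6.
Rank 4 is 64 and rank 5 is 66.
Interpolate: 64 + 0.6·(66 − 64) = 64 + 0.6·2 = 65.2.

65.20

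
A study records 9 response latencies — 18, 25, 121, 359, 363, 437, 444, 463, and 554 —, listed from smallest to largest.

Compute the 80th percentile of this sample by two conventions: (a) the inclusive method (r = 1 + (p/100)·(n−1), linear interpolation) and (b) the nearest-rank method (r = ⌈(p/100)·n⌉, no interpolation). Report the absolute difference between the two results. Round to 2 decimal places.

n = 9.
(a) r = 7.4; between ranks 7 (444) and 8 (463): 451.6.
(b) the nearest-rank method: rank 8 → 463.
|451.6 − 463| = 11.4.

11.40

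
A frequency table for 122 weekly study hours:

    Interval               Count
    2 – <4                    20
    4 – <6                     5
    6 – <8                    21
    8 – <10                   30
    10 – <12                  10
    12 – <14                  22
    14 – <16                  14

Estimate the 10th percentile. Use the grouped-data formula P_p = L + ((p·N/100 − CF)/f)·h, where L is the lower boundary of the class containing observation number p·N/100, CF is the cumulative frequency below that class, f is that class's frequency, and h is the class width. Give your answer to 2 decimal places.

3.22

N = 122; target position k = 10/100 · 122 = 12.2.
Cumulative frequencies: 20, 25, 46, 76, 86, 108, 122.
Observation 12.2 falls in the class 2 – <4.
L = 2, CF = 0, f = 20, h = 2.
P10 = 2 + ((12.2 − 0)/20)·2 = 2 + 1.22 = 3.22.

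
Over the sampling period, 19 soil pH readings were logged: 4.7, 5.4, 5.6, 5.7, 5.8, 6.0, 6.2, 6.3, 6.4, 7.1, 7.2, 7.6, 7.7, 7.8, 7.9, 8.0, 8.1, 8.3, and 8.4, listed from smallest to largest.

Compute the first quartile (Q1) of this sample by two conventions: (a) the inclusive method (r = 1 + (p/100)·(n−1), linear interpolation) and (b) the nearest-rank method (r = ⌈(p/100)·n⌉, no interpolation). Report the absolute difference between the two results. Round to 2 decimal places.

n = 19.
(a) r = 5.5; between ranks 5 (5.8) and 6 (6.0): 5.9.
(b) the nearest-rank method: rank 5 → 5.8.
|5.9 − 5.8| = 0.1.

0.10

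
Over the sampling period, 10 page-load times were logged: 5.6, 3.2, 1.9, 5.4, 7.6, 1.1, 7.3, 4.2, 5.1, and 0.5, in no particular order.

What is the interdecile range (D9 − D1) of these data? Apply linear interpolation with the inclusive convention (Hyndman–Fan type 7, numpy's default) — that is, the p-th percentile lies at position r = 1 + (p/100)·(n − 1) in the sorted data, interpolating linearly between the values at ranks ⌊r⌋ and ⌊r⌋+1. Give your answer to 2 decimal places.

6.29

Sorted: 0.5, 1.1, 1.9, 3.2, 4.2, 5.1, 5.4, 5.6, 7.3, 7.6.
n = 10.
P10: r = 1.9; ranks 1–2 are 0.5, 1.1; interpolating gives 1.04.
P90: r = 9.1; ranks 9–10 are 7.3, 7.6; interpolating gives 7.33.
Difference: 7.33 − 1.04 = 6.29.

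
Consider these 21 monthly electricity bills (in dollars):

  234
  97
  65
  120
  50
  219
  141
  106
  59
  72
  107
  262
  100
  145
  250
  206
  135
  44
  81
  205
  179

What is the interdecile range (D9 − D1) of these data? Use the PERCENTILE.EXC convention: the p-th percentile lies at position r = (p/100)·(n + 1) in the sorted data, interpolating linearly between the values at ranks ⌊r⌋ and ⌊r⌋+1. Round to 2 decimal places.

195.00

Sorted: 44, 50, 59, 65, 72, 81, 97, 100, 106, 107, 120, 135, 141, 145, 179, 205, 206, 219, 234, 250, 262.
n = 21.
P10: r = 2.2; ranks 2–3 are 50, 59; interpolating gives 51.8.
P90: r = 19.8; ranks 19–20 are 234, 250; interpolating gives 246.8.
Difference: 246.8 − 51.8 = 195.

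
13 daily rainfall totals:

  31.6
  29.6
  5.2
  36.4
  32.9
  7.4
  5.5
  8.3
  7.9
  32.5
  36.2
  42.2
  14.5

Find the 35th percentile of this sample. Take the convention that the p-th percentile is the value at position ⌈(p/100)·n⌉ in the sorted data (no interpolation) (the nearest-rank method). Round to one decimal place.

8.3

Sorted: 5.2, 5.5, 7.4, 7.9, 8.3, 14.5, 29.6, 31.6, 32.5, 32.9, 36.2, 36.4, 42.2.
n = 13.
Position = ⌈35/100 · 13⌉ = ⌈4.55⌉ = 5.
The value at rank 5 is 8.3.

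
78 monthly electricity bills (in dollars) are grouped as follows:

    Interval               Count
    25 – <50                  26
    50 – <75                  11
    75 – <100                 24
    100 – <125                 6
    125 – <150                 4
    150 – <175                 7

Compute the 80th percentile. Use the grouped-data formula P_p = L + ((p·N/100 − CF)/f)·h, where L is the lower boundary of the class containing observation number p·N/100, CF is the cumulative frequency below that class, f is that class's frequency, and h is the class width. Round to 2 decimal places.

105.83

N = 78; target position k = 80/100 · 78 = 62.4.
Cumulative frequencies: 26, 37, 61, 67, 71, 78.
Observation 62.4 falls in the class 100 – <125.
L = 100, CF = 61, f = 6, h = 25.
P80 = 100 + ((62.4 − 61)/6)·25 = 100 + 5.83333 = 105.833.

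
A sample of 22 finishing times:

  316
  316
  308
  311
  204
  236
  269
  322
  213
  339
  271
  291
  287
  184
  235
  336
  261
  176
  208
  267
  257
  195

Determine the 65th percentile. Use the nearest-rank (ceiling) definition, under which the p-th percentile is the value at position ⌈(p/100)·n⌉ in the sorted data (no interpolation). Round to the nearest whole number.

Sorted: 176, 184, 195, 204, 208, 213, 235, 236, 257, 261, 267, 269, 271, 287, 291, 308, 311, 316, 316, 322, 336, 339.
n = 22.
Position = ⌈65/100 · 22⌉ = ⌈14.3⌉ = 15.
The value at rank 15 is 291.

291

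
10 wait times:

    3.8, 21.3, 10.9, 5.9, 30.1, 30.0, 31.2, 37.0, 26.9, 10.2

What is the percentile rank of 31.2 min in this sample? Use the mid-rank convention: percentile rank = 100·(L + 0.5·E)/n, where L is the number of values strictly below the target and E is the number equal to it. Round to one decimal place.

85.0

Sorted: 3.8, 5.9, 10.2, 10.9, 21.3, 26.9, 30.0, 30.1, 31.2, 37.0.
Count below 31.2: L = 8; count equal: E = 1; n = 10.
Percentile rank = 100·(8 + 0.5·1)/10 = 100·8.5/10 = 85.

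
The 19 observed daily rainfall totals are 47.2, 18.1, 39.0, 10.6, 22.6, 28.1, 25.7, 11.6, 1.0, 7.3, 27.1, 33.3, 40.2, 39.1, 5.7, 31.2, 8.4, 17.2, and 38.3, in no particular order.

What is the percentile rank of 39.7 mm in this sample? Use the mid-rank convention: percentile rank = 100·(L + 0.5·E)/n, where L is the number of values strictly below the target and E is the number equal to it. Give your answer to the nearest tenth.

89.5

Sorted: 1.0, 5.7, 7.3, 8.4, 10.6, 11.6, 17.2, 18.1, 22.6, 25.7, 27.1, 28.1, 31.2, 33.3, 38.3, 39.0, 39.1, 40.2, 47.2.
Count below 39.7: L = 17; count equal: E = 0; n = 19.
Percentile rank = 100·(17 + 0.5·0)/19 = 100·17/19 = 89.47.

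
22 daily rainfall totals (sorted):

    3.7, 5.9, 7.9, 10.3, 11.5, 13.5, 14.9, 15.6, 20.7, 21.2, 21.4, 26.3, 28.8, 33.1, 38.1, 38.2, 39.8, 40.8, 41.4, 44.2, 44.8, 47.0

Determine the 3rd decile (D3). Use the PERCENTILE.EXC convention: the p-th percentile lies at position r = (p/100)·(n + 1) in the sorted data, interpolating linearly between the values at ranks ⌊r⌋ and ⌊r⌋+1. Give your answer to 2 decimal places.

14.76

n = 22.
r = (30/100)·(22 + 1) = 6.9.
Rank 6 is 13.5 and rank 7 is 14.9.
Interpolate: 13.5 + 0.9·(14.9 − 13.5) = 13.5 + 0.9·1.4 = 14.76.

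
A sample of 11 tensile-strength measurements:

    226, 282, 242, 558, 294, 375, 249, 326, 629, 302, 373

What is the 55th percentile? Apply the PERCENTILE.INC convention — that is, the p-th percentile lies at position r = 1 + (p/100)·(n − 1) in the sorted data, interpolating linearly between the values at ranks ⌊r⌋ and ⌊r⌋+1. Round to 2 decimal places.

Sorted: 226, 242, 249, 282, 294, 302, 326, 373, 375, 558, 629.
n = 11.
r = 1 + (55/100)·(11 − 1) = 1 + 5.5 = 6.5.
Rank 6 is 302 and rank 7 is 326.
Interpolate: 302 + 0.5·(326 − 302) = 302 + 0.5·24 = 314.

314.00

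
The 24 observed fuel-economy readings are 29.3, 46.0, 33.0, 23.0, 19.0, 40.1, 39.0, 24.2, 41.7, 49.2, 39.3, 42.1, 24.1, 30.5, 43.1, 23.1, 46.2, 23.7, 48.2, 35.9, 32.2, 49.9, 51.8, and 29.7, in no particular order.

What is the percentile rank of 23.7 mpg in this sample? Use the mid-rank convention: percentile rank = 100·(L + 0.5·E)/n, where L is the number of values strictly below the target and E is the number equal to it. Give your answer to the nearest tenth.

14.6

Sorted: 19.0, 23.0, 23.1, 23.7, 24.1, 24.2, 29.3, 29.7, 30.5, 32.2, 33.0, 35.9, 39.0, 39.3, 40.1, 41.7, 42.1, 43.1, 46.0, 46.2, 48.2, 49.2, 49.9, 51.8.
Count below 23.7: L = 3; count equal: E = 1; n = 24.
Percentile rank = 100·(3 + 0.5·1)/24 = 100·3.5/24 = 14.58.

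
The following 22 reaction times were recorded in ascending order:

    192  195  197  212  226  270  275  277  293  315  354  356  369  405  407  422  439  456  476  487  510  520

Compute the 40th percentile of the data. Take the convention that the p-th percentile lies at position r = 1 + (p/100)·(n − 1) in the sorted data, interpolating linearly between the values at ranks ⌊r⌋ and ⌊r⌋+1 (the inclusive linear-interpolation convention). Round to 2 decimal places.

n = 22.
r = 1 + (40/100)·(22 − 1) = 1 + 8.4 = 9.4.
Rank 9 is 293 and rank 10 is 315.
Interpolate: 293 + 0.4·(315 − 293) = 293 + 0.4·22 = 301.8.

301.80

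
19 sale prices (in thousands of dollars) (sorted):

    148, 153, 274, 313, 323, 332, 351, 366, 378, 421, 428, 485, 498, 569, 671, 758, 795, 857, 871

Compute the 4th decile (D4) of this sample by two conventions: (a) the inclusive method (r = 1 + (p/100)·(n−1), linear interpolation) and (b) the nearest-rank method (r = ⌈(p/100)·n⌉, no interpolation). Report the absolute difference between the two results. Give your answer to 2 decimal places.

n = 19.
(a) r = 8.2; between ranks 8 (366) and 9 (378): 368.4.
(b) the nearest-rank method: rank 8 → 366.
|368.4 − 366| = 2.4.

2.40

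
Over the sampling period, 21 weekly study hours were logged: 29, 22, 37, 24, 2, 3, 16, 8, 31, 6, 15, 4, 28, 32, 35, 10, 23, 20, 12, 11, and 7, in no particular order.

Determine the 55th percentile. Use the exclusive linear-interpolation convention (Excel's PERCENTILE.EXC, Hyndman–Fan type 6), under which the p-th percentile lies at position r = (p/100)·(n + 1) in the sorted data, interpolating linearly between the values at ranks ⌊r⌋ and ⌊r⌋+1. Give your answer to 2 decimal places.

Sorted: 2, 3, 4, 6, 7, 8, 10, 11, 12, 15, 16, 20, 22, 23, 24, 28, 29, 31, 32, 35, 37.
n = 21.
r = (55/100)·(21 + 1) = 12.1.
Rank 12 is 20 and rank 13 is 22.
Interpolate: 20 + 0.1·(22 − 20) = 20 + 0.1·2 = 20.2.

20.20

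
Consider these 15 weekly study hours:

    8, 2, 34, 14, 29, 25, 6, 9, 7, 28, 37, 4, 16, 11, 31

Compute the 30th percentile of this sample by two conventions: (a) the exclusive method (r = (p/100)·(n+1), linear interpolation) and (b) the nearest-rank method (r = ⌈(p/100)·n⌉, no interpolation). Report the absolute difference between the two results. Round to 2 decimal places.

Sorted: 2, 4, 6, 7, 8, 9, 11, 14, 16, 25, 28, 29, 31, 34, 37.
n = 15.
(a) r = 4.8; between ranks 4 (7) and 5 (8): 7.8.
(b) the nearest-rank method: rank 5 → 8.
|7.8 − 8| = 0.2.

0.20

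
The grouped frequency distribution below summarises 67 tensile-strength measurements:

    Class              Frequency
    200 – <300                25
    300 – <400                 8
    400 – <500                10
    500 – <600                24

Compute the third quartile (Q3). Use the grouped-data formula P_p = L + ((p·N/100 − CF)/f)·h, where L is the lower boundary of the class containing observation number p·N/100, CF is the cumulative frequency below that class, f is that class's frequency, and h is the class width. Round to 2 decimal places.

N = 67; target position k = 75/100 · 67 = 50.25.
Cumulative frequencies: 25, 33, 43, 67.
Observation 50.25 falls in the class 500 – <600.
L = 500, CF = 43, f = 24, h = 100.
P75 = 500 + ((50.25 − 43)/24)·100 = 500 + 30.2083 = 530.208.

530.21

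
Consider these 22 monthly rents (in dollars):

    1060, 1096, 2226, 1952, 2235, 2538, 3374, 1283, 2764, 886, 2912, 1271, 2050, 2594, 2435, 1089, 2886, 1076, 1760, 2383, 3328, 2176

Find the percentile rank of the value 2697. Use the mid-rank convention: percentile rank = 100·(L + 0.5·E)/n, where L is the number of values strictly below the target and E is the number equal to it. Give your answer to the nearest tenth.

Sorted: 886, 1060, 1076, 1089, 1096, 1271, 1283, 1760, 1952, 2050, 2176, 2226, 2235, 2383, 2435, 2538, 2594, 2764, 2886, 2912, 3328, 3374.
Count below 2697: L = 17; count equal: E = 0; n = 22.
Percentile rank = 100·(17 + 0.5·0)/22 = 100·17/22 = 77.27.

77.3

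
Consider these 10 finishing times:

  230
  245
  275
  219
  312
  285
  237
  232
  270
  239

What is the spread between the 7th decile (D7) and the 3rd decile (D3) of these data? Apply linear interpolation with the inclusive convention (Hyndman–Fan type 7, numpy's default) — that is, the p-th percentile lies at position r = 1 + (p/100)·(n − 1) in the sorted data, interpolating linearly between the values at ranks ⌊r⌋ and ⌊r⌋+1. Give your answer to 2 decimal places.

36.00

Sorted: 219, 230, 232, 237, 239, 245, 270, 275, 285, 312.
n = 10.
P30: r = 3.7; ranks 3–4 are 232, 237; interpolating gives 235.5.
P70: r = 7.3; ranks 7–8 are 270, 275; interpolating gives 271.5.
Difference: 271.5 − 235.5 = 36.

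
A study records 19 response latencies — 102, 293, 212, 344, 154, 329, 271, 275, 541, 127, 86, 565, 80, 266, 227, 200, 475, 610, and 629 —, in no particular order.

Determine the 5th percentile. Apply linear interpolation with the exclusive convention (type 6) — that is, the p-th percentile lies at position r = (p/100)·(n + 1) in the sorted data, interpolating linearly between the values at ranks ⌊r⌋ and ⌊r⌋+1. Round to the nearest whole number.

Sorted: 80, 86, 102, 127, 154, 200, 212, 227, 266, 271, 275, 293, 329, 344, 475, 541, 565, 610, 629.
n = 19.
r = (5/100)·(19 + 1) = 1.
r is an integer, so P5 is the value at rank 1: 80.

80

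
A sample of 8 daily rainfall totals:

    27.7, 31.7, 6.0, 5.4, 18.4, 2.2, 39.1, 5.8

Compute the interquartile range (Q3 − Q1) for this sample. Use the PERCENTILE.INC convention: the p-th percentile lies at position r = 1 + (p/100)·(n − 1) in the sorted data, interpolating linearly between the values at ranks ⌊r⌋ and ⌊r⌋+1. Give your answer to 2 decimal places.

Sorted: 2.2, 5.4, 5.8, 6.0, 18.4, 27.7, 31.7, 39.1.
n = 8.
P25: r = 2.75; ranks 2–3 are 5.4, 5.8; interpolating gives 5.7.
P75: r = 6.25; ranks 6–7 are 27.7, 31.7; interpolating gives 28.7.
Difference: 28.7 − 5.7 = 23.

23.00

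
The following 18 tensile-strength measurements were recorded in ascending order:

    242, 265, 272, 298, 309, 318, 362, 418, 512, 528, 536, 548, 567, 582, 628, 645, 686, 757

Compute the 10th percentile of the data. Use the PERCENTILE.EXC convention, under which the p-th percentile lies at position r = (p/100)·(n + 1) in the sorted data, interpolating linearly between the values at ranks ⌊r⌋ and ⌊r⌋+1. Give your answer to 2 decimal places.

n = 18.
r = (10/100)·(18 + 1) = 1.9.
Rank 1 is 242 and rank 2 is 265.
Interpolate: 242 + 0.9·(265 − 242) = 242 + 0.9·23 = 262.7.

262.70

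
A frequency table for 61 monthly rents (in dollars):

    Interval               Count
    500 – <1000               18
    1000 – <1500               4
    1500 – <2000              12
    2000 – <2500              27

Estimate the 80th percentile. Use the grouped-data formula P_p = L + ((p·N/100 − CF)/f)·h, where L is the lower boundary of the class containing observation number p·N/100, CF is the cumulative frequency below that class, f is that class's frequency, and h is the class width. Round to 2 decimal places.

N = 61; target position k = 80/100 · 61 = 48.8.
Cumulative frequencies: 18, 22, 34, 61.
Observation 48.8 falls in the class 2000 – <2500.
L = 2000, CF = 34, f = 27, h = 500.
P80 = 2000 + ((48.8 − 34)/27)·500 = 2000 + 274.074 = 2274.07.

2274.07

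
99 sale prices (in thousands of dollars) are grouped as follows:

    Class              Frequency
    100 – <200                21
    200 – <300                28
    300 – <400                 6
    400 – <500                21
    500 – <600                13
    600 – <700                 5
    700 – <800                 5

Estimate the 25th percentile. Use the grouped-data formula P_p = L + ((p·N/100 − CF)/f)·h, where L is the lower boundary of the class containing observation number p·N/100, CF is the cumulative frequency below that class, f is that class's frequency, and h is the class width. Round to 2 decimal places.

213.39

N = 99; target position k = 25/100 · 99 = 24.75.
Cumulative frequencies: 21, 49, 55, 76, 89, 94, 99.
Observation 24.75 falls in the class 200 – <300.
L = 200, CF = 21, f = 28, h = 100.
P25 = 200 + ((24.75 − 21)/28)·100 = 200 + 13.3929 = 213.393.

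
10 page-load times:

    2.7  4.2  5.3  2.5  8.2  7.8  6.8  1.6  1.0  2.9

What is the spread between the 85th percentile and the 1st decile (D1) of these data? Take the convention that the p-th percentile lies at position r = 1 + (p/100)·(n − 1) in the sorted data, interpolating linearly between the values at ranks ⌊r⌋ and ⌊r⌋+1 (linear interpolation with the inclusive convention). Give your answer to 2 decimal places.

5.91

Sorted: 1.0, 1.6, 2.5, 2.7, 2.9, 4.2, 5.3, 6.8, 7.8, 8.2.
n = 10.
P10: r = 1.9; ranks 1–2 are 1.0, 1.6; interpolating gives 1.54.
P85: r = 8.65; ranks 8–9 are 6.8, 7.8; interpolating gives 7.45.
Difference: 7.45 − 1.54 = 5.91.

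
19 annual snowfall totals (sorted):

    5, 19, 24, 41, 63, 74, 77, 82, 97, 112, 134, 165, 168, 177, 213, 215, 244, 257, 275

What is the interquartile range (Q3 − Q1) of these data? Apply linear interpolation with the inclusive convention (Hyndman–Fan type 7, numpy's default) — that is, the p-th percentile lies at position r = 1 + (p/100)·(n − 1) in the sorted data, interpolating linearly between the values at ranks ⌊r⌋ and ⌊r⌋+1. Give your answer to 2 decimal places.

126.50

n = 19.
P25: r = 5.5; ranks 5–6 are 63, 74; interpolating gives 68.5.
P75: r = 14.5; ranks 14–15 are 177, 213; interpolating gives 195.
Difference: 195 − 68.5 = 126.5.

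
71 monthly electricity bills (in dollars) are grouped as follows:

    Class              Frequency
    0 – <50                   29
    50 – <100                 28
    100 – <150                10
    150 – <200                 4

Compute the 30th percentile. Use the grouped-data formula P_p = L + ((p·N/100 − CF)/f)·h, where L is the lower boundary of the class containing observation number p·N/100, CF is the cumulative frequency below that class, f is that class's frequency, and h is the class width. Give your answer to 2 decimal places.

N = 71; target position k = 30/100 · 71 = 21.3.
Cumulative frequencies: 29, 57, 67, 71.
Observation 21.3 falls in the class 0 – <50.
L = 0, CF = 0, f = 29, h = 50.
P30 = 0 + ((21.3 − 0)/29)·50 = 0 + 36.7241 = 36.7241.

36.72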